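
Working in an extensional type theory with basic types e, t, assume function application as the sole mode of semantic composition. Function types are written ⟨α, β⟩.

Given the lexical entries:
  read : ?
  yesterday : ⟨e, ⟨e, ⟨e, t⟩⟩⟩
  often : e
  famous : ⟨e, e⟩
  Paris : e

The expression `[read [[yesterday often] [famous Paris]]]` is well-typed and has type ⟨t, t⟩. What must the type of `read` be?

[read [[yesterday often] [famous Paris]]] must have type ⟨t, t⟩. The sister [[yesterday often] [famous Paris]] has type ⟨e, t⟩; that is not a function onto ⟨t, t⟩, so read must be the functor, of type ⟨⟨e, t⟩, ⟨t, t⟩⟩.

⟨⟨e, t⟩, ⟨t, t⟩⟩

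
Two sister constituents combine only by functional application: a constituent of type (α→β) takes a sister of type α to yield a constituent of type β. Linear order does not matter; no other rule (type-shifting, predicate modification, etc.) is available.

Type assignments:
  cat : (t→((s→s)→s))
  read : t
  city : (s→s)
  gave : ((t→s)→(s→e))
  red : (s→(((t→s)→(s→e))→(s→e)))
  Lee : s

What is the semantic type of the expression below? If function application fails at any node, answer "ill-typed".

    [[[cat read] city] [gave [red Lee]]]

e

[cat read] — cat of type (t→((s→s)→s)) combines with read of type t: type ((s→s)→s).
[[cat read] city] — [cat read] of type ((s→s)→s) combines with city of type (s→s): type s.
[red Lee] — red of type (s→(((t→s)→(s→e))→(s→e))) combines with Lee of type s: type (((t→s)→(s→e))→(s→e)).
[gave [red Lee]] — [red Lee] of type (((t→s)→(s→e))→(s→e)) combines with gave of type ((t→s)→(s→e)): type (s→e).
[[[cat read] city] [gave [red Lee]]] — [gave [red Lee]] of type (s→e) combines with [[cat read] city] of type s: type e.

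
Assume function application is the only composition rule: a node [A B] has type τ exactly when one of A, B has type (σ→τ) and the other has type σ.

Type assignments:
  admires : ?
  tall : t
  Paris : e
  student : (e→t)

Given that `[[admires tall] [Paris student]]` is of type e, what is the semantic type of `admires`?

At [[admires tall] [Paris student]] (required: e): [Paris student] is t, which is not a function with range e; hence [admires tall] is the functor — type (t→e).
At [admires tall] (required: (t→e)): tall is t, which is not a function with range (t→e); hence admires is the functor — type (t→(t→e)).

(t→(t→e))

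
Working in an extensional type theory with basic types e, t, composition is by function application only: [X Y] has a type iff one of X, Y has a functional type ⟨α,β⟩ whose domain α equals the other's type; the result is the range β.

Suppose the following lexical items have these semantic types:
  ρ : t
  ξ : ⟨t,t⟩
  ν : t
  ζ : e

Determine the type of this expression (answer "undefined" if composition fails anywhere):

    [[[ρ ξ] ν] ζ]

[ρ ξ]: ξ is ⟨t,t⟩, ρ is t; result t.
At [[ρ ξ] ν]: neither t nor t can take the other as argument; the node is ill-typed.

undefined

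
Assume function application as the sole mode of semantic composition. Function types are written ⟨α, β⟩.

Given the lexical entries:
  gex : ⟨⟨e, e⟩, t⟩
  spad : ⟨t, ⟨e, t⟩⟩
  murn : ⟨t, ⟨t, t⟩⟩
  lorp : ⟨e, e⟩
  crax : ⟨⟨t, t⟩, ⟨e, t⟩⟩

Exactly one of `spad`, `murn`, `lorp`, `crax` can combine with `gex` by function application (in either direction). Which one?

lorp

spad : ⟨t, ⟨e, t⟩⟩ — neither side's domain matches the other.
murn : ⟨t, ⟨t, t⟩⟩ — neither side's domain matches the other.
lorp — combines: gex : ⟨⟨e, e⟩, t⟩ takes lorp : ⟨e, e⟩ as argument, giving t.
crax : ⟨⟨t, t⟩, ⟨e, t⟩⟩ — neither side's domain matches the other.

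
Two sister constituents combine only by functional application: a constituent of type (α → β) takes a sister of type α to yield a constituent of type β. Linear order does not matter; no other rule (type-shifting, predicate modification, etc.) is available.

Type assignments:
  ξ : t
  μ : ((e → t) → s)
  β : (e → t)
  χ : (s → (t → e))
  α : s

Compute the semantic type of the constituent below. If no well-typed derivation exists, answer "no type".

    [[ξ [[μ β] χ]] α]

no type

[μ β]: functor μ : ((e → t) → s), argument β : (e → t); result s.
[[μ β] χ]: functor χ : (s → (t → e)), argument [μ β] : s; result (t → e).
[ξ [[μ β] χ]]: functor [[μ β] χ] : (t → e), argument ξ : t; result e.
At [[ξ [[μ β] χ]] α]: neither e nor s can take the other as argument; the node is ill-typed.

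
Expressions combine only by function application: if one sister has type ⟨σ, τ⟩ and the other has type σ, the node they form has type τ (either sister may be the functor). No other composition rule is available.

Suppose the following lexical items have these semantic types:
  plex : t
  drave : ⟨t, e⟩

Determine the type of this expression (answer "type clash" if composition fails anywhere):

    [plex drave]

[plex drave] — drave of type ⟨t, e⟩ combines with plex of type t: type e.

e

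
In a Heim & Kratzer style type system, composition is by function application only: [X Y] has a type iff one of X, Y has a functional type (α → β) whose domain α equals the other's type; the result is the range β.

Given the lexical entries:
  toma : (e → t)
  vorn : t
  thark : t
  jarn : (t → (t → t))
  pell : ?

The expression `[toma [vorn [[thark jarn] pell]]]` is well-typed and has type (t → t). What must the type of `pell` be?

((t → t) → (t → ((e → t) → (t → t))))

At [toma [vorn [[thark jarn] pell]]] (required: (t → t)): toma is (e → t), which is not a function with range (t → t); hence [vorn [[thark jarn] pell]] is the functor — type ((e → t) → (t → t)).
At [vorn [[thark jarn] pell]] (required: ((e → t) → (t → t))): vorn is t, which is not a function with range ((e → t) → (t → t)); hence [[thark jarn] pell] is the functor — type (t → ((e → t) → (t → t))).
At [[thark jarn] pell] (required: (t → ((e → t) → (t → t)))): [thark jarn] is (t → t), which is not a function with range (t → ((e → t) → (t → t))); hence pell is the functor — type ((t → t) → (t → ((e → t) → (t → t)))).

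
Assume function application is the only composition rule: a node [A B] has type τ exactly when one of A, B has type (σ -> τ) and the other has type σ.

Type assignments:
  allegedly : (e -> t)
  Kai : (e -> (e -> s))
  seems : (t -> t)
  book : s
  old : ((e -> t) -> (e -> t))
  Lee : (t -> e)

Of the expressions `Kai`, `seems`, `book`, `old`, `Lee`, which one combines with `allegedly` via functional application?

Kai : (e -> (e -> s)) — allegedly needs e; Kai needs e; neither fits.
seems : (t -> t) — allegedly needs e; seems needs t; neither fits.
book : s — allegedly needs e; book needs nothing (atomic); neither fits.
old — combines: old : ((e -> t) -> (e -> t)) takes allegedly : (e -> t) as argument, giving (e -> t).
Lee : (t -> e) — allegedly needs e; Lee needs t; neither fits.

old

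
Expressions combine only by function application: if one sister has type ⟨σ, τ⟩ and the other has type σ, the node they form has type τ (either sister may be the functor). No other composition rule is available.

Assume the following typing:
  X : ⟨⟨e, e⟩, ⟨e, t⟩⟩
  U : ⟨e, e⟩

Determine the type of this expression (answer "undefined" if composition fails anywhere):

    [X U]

[X U]: ⟨⟨e, e⟩, ⟨e, t⟩⟩ applied to ⟨e, e⟩ yields ⟨e, t⟩.

⟨e, t⟩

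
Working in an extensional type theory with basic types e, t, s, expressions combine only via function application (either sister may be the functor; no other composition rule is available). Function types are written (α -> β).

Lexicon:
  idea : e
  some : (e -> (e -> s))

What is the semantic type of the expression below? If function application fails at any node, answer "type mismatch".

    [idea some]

[idea some] — some of type (e -> (e -> s)) combines with idea of type e: type (e -> s).

(e -> s)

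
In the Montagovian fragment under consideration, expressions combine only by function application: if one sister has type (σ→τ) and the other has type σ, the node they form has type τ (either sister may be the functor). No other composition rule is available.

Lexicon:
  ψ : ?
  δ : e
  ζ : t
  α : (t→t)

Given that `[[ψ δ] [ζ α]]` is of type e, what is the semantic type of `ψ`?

(e→(t→e))

[[ψ δ] [ζ α]] must have type e. The sister [ζ α] has type t; that is not a function onto e, so [ψ δ] must be the functor, of type (t→e).
[ψ δ] must have type (t→e). The sister δ has type e; that is not a function onto (t→e), so ψ must be the functor, of type (e→(t→e)).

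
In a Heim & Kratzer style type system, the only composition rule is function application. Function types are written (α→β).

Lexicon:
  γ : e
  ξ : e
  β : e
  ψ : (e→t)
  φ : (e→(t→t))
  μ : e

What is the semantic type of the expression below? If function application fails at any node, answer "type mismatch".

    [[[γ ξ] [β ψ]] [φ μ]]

type mismatch

At [γ ξ]: neither e nor e can take the other as argument; the node is ill-typed.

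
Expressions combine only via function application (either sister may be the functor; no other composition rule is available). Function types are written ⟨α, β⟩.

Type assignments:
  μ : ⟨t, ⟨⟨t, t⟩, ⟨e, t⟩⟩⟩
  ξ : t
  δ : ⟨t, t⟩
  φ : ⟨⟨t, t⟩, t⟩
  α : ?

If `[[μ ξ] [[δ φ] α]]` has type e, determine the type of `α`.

For [[μ ξ] [[δ φ] α]] to have type e with [μ ξ] of type ⟨⟨t, t⟩, ⟨e, t⟩⟩, [[δ φ] α] must be the function: [[δ φ] α] : ⟨⟨⟨t, t⟩, ⟨e, t⟩⟩, e⟩.
For [[δ φ] α] to have type ⟨⟨⟨t, t⟩, ⟨e, t⟩⟩, e⟩ with [δ φ] of type t, α must be the function: α : ⟨t, ⟨⟨⟨t, t⟩, ⟨e, t⟩⟩, e⟩⟩.

⟨t, ⟨⟨⟨t, t⟩, ⟨e, t⟩⟩, e⟩⟩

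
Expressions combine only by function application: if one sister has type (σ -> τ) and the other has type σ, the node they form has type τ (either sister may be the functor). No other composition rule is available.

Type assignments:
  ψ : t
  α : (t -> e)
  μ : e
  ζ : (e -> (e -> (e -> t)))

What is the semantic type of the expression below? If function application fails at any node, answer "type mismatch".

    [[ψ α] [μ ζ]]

[ψ α]: functor α : (t -> e), argument ψ : t; result e.
[μ ζ]: functor ζ : (e -> (e -> (e -> t))), argument μ : e; result (e -> (e -> t)).
[[ψ α] [μ ζ]]: functor [μ ζ] : (e -> (e -> t)), argument [ψ α] : e; result (e -> t).

(e -> t)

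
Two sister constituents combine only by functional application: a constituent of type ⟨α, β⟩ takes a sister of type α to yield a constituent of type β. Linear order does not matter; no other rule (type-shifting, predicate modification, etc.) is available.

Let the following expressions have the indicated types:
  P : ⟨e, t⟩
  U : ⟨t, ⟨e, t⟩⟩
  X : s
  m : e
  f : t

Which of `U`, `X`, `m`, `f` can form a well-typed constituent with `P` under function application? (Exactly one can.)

U : ⟨t, ⟨e, t⟩⟩ — does not combine with P.
X : s — does not combine with P.
m — combines: P : ⟨e, t⟩ takes m : e as argument, giving t.
f : t — does not combine with P.

m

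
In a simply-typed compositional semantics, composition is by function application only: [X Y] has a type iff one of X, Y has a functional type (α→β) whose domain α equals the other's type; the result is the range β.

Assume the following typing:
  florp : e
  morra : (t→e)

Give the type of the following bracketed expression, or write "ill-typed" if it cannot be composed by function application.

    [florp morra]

ill-typed

[florp morra]: e with (t→e) — neither is a function whose domain matches the other; composition fails here.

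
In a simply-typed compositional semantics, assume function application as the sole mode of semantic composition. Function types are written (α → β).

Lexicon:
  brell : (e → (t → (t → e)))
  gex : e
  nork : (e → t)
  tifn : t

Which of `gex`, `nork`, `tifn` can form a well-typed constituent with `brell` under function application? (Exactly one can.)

gex — combines: brell : (e → (t → (t → e))) takes gex : e as argument, giving (t → (t → e)).
nork : (e → t) — no; brell wants e, and nork wants e.
tifn : t — no; brell wants e, and tifn wants nothing (atomic).

gex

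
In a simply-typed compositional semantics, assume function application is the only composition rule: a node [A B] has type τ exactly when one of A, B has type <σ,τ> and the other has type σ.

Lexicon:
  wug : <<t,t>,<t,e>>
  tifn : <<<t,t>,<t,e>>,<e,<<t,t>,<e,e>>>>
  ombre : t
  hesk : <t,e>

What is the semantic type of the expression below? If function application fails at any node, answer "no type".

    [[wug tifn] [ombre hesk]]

[wug tifn] — tifn of type <<<t,t>,<t,e>>,<e,<<t,t>,<e,e>>>> combines with wug of type <<t,t>,<t,e>>: type <e,<<t,t>,<e,e>>>.
[ombre hesk] — hesk of type <t,e> combines with ombre of type t: type e.
[[wug tifn] [ombre hesk]] — [wug tifn] of type <e,<<t,t>,<e,e>>> combines with [ombre hesk] of type e: type <<t,t>,<e,e>>.

<<t,t>,<e,e>>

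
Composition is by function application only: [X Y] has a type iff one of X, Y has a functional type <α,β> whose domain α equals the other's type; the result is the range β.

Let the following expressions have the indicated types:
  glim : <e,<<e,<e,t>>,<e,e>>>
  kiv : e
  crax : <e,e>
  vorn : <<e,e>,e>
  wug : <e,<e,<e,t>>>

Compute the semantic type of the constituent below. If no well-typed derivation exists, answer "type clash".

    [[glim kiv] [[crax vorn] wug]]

[glim kiv]: functor glim : <e,<<e,<e,t>>,<e,e>>>, argument kiv : e; result <<e,<e,t>>,<e,e>>.
[crax vorn]: functor vorn : <<e,e>,e>, argument crax : <e,e>; result e.
[[crax vorn] wug]: functor wug : <e,<e,<e,t>>>, argument [crax vorn] : e; result <e,<e,t>>.
[[glim kiv] [[crax vorn] wug]]: functor [glim kiv] : <<e,<e,t>>,<e,e>>, argument [[crax vorn] wug] : <e,<e,t>>; result <e,e>.

<e,e>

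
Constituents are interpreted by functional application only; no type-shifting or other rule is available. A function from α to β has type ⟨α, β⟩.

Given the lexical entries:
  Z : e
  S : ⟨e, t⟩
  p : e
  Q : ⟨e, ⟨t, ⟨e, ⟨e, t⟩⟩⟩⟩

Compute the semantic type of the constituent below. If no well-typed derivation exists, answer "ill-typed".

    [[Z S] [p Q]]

⟨e, ⟨e, t⟩⟩

At [Z S], S : ⟨e, t⟩ takes Z : e, giving t.
At [p Q], Q : ⟨e, ⟨t, ⟨e, ⟨e, t⟩⟩⟩⟩ takes p : e, giving ⟨t, ⟨e, ⟨e, t⟩⟩⟩.
At [[Z S] [p Q]], [p Q] : ⟨t, ⟨e, ⟨e, t⟩⟩⟩ takes [Z S] : t, giving ⟨e, ⟨e, t⟩⟩.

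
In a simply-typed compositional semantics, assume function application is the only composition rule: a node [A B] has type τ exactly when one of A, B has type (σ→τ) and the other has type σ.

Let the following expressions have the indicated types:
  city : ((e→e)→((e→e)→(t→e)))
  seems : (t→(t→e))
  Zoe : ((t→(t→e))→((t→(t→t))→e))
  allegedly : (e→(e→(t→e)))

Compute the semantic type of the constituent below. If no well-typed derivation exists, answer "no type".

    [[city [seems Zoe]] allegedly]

[seems Zoe]: functor Zoe : ((t→(t→e))→((t→(t→t))→e)), argument seems : (t→(t→e)); result ((t→(t→t))→e).
[city [seems Zoe]]: ((e→e)→((e→e)→(t→e))) with ((t→(t→t))→e) — neither is a function whose domain matches the other; composition fails here.

no type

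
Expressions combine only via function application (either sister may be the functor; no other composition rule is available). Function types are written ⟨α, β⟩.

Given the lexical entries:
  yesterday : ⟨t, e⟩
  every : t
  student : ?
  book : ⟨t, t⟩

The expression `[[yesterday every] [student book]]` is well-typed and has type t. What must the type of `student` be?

⟨⟨t, t⟩, ⟨e, t⟩⟩

[[yesterday every] [student book]] is required to be t. [yesterday every] : e cannot yield t as functor, so [student book] : ⟨e, t⟩.
[student book] is required to be ⟨e, t⟩. book : ⟨t, t⟩ cannot yield ⟨e, t⟩ as functor, so student : ⟨⟨t, t⟩, ⟨e, t⟩⟩.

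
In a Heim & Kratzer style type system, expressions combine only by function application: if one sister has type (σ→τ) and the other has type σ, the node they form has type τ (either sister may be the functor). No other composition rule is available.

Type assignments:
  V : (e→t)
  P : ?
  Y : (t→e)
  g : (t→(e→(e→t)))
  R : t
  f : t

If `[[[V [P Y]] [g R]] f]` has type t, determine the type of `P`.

((t→e)→((e→t)→((e→(e→t))→(t→t))))

At [[[V [P Y]] [g R]] f] (required: t): f is t, which is not a function with range t; hence [[V [P Y]] [g R]] is the functor — type (t→t).
At [[V [P Y]] [g R]] (required: (t→t)): [g R] is (e→(e→t)), which is not a function with range (t→t); hence [V [P Y]] is the functor — type ((e→(e→t))→(t→t)).
At [V [P Y]] (required: ((e→(e→t))→(t→t))): V is (e→t), which is not a function with range ((e→(e→t))→(t→t)); hence [P Y] is the functor — type ((e→t)→((e→(e→t))→(t→t))).
At [P Y] (required: ((e→t)→((e→(e→t))→(t→t)))): Y is (t→e), which is not a function with range ((e→t)→((e→(e→t))→(t→t))); hence P is the functor — type ((t→e)→((e→t)→((e→(e→t))→(t→t)))).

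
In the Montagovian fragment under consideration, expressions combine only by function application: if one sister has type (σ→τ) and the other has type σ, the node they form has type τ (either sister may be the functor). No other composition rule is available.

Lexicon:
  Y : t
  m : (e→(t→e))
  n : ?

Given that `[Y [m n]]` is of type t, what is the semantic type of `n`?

[Y [m n]] is required to be t. Y : t cannot yield t as functor, so [m n] : (t→t).
[m n] is required to be (t→t). m : (e→(t→e)) cannot yield (t→t) as functor, so n : ((e→(t→e))→(t→t)).

((e→(t→e))→(t→t))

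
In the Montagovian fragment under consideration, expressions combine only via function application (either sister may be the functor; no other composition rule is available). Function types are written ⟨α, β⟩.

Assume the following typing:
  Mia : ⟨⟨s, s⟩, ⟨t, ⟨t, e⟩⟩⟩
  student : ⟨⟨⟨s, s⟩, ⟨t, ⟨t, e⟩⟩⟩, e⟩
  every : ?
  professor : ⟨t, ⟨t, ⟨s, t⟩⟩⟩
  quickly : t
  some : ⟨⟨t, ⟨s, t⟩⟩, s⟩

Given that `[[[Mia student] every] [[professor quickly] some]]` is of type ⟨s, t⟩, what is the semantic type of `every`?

⟨e, ⟨s, ⟨s, t⟩⟩⟩

For [[[Mia student] every] [[professor quickly] some]] to have type ⟨s, t⟩ with [[professor quickly] some] of type s, [[Mia student] every] must be the function: [[Mia student] every] : ⟨s, ⟨s, t⟩⟩.
For [[Mia student] every] to have type ⟨s, ⟨s, t⟩⟩ with [Mia student] of type e, every must be the function: every : ⟨e, ⟨s, ⟨s, t⟩⟩⟩.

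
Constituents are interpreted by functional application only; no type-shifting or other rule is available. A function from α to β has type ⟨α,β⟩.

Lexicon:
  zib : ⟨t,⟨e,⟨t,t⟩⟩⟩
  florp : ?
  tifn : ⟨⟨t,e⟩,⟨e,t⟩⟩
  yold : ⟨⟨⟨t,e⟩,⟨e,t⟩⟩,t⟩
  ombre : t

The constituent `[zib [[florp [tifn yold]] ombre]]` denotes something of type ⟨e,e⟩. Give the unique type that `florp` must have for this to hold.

⟨t,⟨t,⟨⟨t,⟨e,⟨t,t⟩⟩⟩,⟨e,e⟩⟩⟩⟩

For [zib [[florp [tifn yold]] ombre]] to have type ⟨e,e⟩ with zib of type ⟨t,⟨e,⟨t,t⟩⟩⟩, [[florp [tifn yold]] ombre] must be the function: [[florp [tifn yold]] ombre] : ⟨⟨t,⟨e,⟨t,t⟩⟩⟩,⟨e,e⟩⟩.
For [[florp [tifn yold]] ombre] to have type ⟨⟨t,⟨e,⟨t,t⟩⟩⟩,⟨e,e⟩⟩ with ombre of type t, [florp [tifn yold]] must be the function: [florp [tifn yold]] : ⟨t,⟨⟨t,⟨e,⟨t,t⟩⟩⟩,⟨e,e⟩⟩⟩.
For [florp [tifn yold]] to have type ⟨t,⟨⟨t,⟨e,⟨t,t⟩⟩⟩,⟨e,e⟩⟩⟩ with [tifn yold] of type t, florp must be the function: florp : ⟨t,⟨t,⟨⟨t,⟨e,⟨t,t⟩⟩⟩,⟨e,e⟩⟩⟩⟩.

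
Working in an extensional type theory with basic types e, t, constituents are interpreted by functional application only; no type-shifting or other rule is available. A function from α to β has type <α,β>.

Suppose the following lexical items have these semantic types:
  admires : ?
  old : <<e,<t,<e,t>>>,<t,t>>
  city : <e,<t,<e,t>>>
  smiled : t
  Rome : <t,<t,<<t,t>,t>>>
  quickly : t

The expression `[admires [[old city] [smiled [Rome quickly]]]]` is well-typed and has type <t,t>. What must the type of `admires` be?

<t,<t,t>>

[admires [[old city] [smiled [Rome quickly]]]] is required to be <t,t>. [[old city] [smiled [Rome quickly]]] : t cannot yield <t,t> as functor, so admires : <t,<t,t>>.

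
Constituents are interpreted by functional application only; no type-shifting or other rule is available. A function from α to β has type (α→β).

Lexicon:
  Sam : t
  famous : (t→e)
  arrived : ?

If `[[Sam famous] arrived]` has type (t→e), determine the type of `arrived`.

(e→(t→e))

[[Sam famous] arrived] is required to be (t→e). [Sam famous] : e cannot yield (t→e) as functor, so arrived : (e→(t→e)).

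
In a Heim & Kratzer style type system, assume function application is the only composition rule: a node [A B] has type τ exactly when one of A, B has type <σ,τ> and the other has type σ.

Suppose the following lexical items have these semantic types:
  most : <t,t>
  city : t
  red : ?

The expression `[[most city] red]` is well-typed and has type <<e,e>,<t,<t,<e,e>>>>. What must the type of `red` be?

At [[most city] red] (required: <<e,e>,<t,<t,<e,e>>>>): [most city] is t, which is not a function with range <<e,e>,<t,<t,<e,e>>>>; hence red is the functor — type <t,<<e,e>,<t,<t,<e,e>>>>>.

<t,<<e,e>,<t,<t,<e,e>>>>>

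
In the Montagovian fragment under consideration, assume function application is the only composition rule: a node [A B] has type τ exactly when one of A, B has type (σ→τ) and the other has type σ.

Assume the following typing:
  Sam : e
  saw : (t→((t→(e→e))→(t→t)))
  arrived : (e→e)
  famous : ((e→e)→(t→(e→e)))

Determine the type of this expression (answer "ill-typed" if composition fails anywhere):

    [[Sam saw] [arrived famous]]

ill-typed

At [Sam saw]: neither e nor (t→((t→(e→e))→(t→t))) can take the other as argument; the node is ill-typed.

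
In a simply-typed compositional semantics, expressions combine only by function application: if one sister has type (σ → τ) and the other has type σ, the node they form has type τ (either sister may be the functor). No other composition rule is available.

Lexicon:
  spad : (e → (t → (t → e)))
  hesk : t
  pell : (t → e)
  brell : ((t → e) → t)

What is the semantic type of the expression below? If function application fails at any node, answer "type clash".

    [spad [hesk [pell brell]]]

[pell brell] — brell of type ((t → e) → t) combines with pell of type (t → e): type t.
[hesk [pell brell]]: t and t cannot combine by function application — type clash.

type clash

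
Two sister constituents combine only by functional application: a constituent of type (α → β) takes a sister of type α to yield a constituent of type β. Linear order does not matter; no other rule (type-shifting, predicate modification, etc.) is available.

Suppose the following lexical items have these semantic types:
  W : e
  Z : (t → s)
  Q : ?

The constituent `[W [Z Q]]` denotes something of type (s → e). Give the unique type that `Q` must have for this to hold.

((t → s) → (e → (s → e)))

[W [Z Q]] must have type (s → e). The sister W has type e; that is not a function onto (s → e), so [Z Q] must be the functor, of type (e → (s → e)).
[Z Q] must have type (e → (s → e)). The sister Z has type (t → s); that is not a function onto (e → (s → e)), so Q must be the functor, of type ((t → s) → (e → (s → e))).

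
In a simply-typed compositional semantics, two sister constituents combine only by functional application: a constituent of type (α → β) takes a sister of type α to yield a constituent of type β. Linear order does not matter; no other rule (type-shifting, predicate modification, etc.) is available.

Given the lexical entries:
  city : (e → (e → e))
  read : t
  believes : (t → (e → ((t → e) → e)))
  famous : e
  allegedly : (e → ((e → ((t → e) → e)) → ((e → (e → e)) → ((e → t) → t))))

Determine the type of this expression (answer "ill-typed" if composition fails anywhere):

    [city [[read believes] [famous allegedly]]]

((e → t) → t)

[read believes]: functor believes : (t → (e → ((t → e) → e))), argument read : t; result (e → ((t → e) → e)).
[famous allegedly]: functor allegedly : (e → ((e → ((t → e) → e)) → ((e → (e → e)) → ((e → t) → t)))), argument famous : e; result ((e → ((t → e) → e)) → ((e → (e → e)) → ((e → t) → t))).
[[read believes] [famous allegedly]]: functor [famous allegedly] : ((e → ((t → e) → e)) → ((e → (e → e)) → ((e → t) → t))), argument [read believes] : (e → ((t → e) → e)); result ((e → (e → e)) → ((e → t) → t)).
[city [[read believes] [famous allegedly]]]: functor [[read believes] [famous allegedly]] : ((e → (e → e)) → ((e → t) → t)), argument city : (e → (e → e)); result ((e → t) → t).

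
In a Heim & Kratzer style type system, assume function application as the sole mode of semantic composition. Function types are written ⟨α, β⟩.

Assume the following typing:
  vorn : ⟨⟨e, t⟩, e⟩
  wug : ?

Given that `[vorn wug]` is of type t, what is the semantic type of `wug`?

⟨⟨⟨e, t⟩, e⟩, t⟩

At [vorn wug] (required: t): vorn is ⟨⟨e, t⟩, e⟩, which is not a function with range t; hence wug is the functor — type ⟨⟨⟨e, t⟩, e⟩, t⟩.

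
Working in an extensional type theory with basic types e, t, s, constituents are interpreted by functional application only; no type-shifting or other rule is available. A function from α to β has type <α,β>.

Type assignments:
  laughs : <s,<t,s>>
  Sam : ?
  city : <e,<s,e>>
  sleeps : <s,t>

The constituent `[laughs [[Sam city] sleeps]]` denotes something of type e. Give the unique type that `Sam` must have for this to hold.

[laughs [[Sam city] sleeps]] is required to be e. laughs : <s,<t,s>> cannot yield e as functor, so [[Sam city] sleeps] : <<s,<t,s>>,e>.
[[Sam city] sleeps] is required to be <<s,<t,s>>,e>. sleeps : <s,t> cannot yield <<s,<t,s>>,e> as functor, so [Sam city] : <<s,t>,<<s,<t,s>>,e>>.
[Sam city] is required to be <<s,t>,<<s,<t,s>>,e>>. city : <e,<s,e>> cannot yield <<s,t>,<<s,<t,s>>,e>> as functor, so Sam : <<e,<s,e>>,<<s,t>,<<s,<t,s>>,e>>>.

<<e,<s,e>>,<<s,t>,<<s,<t,s>>,e>>>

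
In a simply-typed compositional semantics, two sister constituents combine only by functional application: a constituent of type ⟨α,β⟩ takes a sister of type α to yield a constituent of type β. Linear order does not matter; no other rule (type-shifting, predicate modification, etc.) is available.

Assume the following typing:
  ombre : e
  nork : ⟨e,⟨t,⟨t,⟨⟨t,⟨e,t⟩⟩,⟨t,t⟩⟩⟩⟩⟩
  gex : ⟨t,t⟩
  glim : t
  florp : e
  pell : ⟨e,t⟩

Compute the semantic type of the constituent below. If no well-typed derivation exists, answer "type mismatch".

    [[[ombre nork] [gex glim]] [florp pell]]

At [ombre nork], nork : ⟨e,⟨t,⟨t,⟨⟨t,⟨e,t⟩⟩,⟨t,t⟩⟩⟩⟩⟩ takes ombre : e, giving ⟨t,⟨t,⟨⟨t,⟨e,t⟩⟩,⟨t,t⟩⟩⟩⟩.
At [gex glim], gex : ⟨t,t⟩ takes glim : t, giving t.
At [[ombre nork] [gex glim]], [ombre nork] : ⟨t,⟨t,⟨⟨t,⟨e,t⟩⟩,⟨t,t⟩⟩⟩⟩ takes [gex glim] : t, giving ⟨t,⟨⟨t,⟨e,t⟩⟩,⟨t,t⟩⟩⟩.
At [florp pell], pell : ⟨e,t⟩ takes florp : e, giving t.
At [[[ombre nork] [gex glim]] [florp pell]], [[ombre nork] [gex glim]] : ⟨t,⟨⟨t,⟨e,t⟩⟩,⟨t,t⟩⟩⟩ takes [florp pell] : t, giving ⟨⟨t,⟨e,t⟩⟩,⟨t,t⟩⟩.

⟨⟨t,⟨e,t⟩⟩,⟨t,t⟩⟩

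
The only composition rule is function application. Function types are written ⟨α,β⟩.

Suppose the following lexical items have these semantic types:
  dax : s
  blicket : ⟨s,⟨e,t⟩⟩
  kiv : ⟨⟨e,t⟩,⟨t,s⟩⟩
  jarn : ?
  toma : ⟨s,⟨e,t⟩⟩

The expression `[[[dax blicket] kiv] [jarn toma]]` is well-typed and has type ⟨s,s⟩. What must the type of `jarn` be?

⟨⟨s,⟨e,t⟩⟩,⟨⟨t,s⟩,⟨s,s⟩⟩⟩

For [[[dax blicket] kiv] [jarn toma]] to have type ⟨s,s⟩ with [[dax blicket] kiv] of type ⟨t,s⟩, [jarn toma] must be the function: [jarn toma] : ⟨⟨t,s⟩,⟨s,s⟩⟩.
For [jarn toma] to have type ⟨⟨t,s⟩,⟨s,s⟩⟩ with toma of type ⟨s,⟨e,t⟩⟩, jarn must be the function: jarn : ⟨⟨s,⟨e,t⟩⟩,⟨⟨t,s⟩,⟨s,s⟩⟩⟩.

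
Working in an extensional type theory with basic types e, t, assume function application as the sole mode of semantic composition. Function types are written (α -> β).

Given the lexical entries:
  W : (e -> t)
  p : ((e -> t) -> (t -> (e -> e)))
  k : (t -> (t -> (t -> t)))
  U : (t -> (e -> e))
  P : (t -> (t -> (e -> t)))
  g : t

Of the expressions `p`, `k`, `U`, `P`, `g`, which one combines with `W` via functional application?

p — combines: p : ((e -> t) -> (t -> (e -> e))) takes W : (e -> t) as argument, giving (t -> (e -> e)).
k : (t -> (t -> (t -> t))) — does not combine with W.
U : (t -> (e -> e)) — does not combine with W.
P : (t -> (t -> (e -> t))) — does not combine with W.
g : t — does not combine with W.

p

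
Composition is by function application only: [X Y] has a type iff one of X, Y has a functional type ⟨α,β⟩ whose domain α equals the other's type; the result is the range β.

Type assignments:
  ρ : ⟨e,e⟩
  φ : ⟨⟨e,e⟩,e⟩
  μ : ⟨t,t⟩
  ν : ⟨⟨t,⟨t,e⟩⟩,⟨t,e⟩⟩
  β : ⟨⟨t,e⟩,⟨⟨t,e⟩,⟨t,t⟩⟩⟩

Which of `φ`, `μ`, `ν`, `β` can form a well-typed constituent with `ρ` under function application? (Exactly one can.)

φ — combines: φ : ⟨⟨e,e⟩,e⟩ takes ρ : ⟨e,e⟩ as argument, giving e.
μ : ⟨t,t⟩ — does not combine with ρ.
ν : ⟨⟨t,⟨t,e⟩⟩,⟨t,e⟩⟩ — does not combine with ρ.
β : ⟨⟨t,e⟩,⟨⟨t,e⟩,⟨t,t⟩⟩⟩ — does not combine with ρ.

φ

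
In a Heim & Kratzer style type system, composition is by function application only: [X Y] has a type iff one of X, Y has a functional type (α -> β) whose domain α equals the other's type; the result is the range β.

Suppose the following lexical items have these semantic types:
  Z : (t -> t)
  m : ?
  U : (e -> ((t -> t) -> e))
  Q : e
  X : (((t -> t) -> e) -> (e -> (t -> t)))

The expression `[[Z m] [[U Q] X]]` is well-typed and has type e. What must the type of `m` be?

((t -> t) -> ((e -> (t -> t)) -> e))

At [[Z m] [[U Q] X]] (required: e): [[U Q] X] is (e -> (t -> t)), which is not a function with range e; hence [Z m] is the functor — type ((e -> (t -> t)) -> e).
At [Z m] (required: ((e -> (t -> t)) -> e)): Z is (t -> t), which is not a function with range ((e -> (t -> t)) -> e); hence m is the functor — type ((t -> t) -> ((e -> (t -> t)) -> e)).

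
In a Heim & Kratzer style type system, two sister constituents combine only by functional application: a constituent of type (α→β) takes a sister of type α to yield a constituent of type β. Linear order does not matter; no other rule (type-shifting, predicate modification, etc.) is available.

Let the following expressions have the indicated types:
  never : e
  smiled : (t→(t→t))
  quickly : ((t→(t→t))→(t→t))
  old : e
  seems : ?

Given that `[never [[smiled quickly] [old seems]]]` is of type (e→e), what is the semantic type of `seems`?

(e→((t→t)→(e→(e→e))))

For [never [[smiled quickly] [old seems]]] to have type (e→e) with never of type e, [[smiled quickly] [old seems]] must be the function: [[smiled quickly] [old seems]] : (e→(e→e)).
For [[smiled quickly] [old seems]] to have type (e→(e→e)) with [smiled quickly] of type (t→t), [old seems] must be the function: [old seems] : ((t→t)→(e→(e→e))).
For [old seems] to have type ((t→t)→(e→(e→e))) with old of type e, seems must be the function: seems : (e→((t→t)→(e→(e→e)))).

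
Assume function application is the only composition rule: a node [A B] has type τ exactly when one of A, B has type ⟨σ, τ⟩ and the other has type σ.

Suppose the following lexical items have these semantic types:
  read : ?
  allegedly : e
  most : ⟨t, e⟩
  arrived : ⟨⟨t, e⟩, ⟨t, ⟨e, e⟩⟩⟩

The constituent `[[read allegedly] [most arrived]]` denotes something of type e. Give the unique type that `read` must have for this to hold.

[[read allegedly] [most arrived]] is required to be e. [most arrived] : ⟨t, ⟨e, e⟩⟩ cannot yield e as functor, so [read allegedly] : ⟨⟨t, ⟨e, e⟩⟩, e⟩.
[read allegedly] is required to be ⟨⟨t, ⟨e, e⟩⟩, e⟩. allegedly : e cannot yield ⟨⟨t, ⟨e, e⟩⟩, e⟩ as functor, so read : ⟨e, ⟨⟨t, ⟨e, e⟩⟩, e⟩⟩.

⟨e, ⟨⟨t, ⟨e, e⟩⟩, e⟩⟩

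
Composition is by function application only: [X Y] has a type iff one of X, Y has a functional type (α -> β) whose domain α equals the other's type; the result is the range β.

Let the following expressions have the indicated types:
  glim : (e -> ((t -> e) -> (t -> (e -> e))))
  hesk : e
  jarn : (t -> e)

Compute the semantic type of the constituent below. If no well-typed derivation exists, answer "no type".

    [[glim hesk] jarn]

(t -> (e -> e))

[glim hesk]: functor glim : (e -> ((t -> e) -> (t -> (e -> e)))), argument hesk : e; result ((t -> e) -> (t -> (e -> e))).
[[glim hesk] jarn]: functor [glim hesk] : ((t -> e) -> (t -> (e -> e))), argument jarn : (t -> e); result (t -> (e -> e)).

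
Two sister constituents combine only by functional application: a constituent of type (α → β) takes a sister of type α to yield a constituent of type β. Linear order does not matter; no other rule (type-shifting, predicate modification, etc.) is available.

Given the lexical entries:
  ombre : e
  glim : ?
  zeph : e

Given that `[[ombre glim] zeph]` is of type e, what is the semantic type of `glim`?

For [[ombre glim] zeph] to have type e with zeph of type e, [ombre glim] must be the function: [ombre glim] : (e → e).
For [ombre glim] to have type (e → e) with ombre of type e, glim must be the function: glim : (e → (e → e)).

(e → (e → e))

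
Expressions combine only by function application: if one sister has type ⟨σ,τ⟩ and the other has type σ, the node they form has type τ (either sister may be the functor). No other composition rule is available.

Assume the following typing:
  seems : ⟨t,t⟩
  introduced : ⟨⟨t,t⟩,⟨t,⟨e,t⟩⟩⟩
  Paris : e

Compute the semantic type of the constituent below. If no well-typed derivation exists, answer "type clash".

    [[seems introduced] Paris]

[seems introduced] — introduced of type ⟨⟨t,t⟩,⟨t,⟨e,t⟩⟩⟩ combines with seems of type ⟨t,t⟩: type ⟨t,⟨e,t⟩⟩.
At [[seems introduced] Paris]: neither ⟨t,⟨e,t⟩⟩ nor e can take the other as argument; the node is ill-typed.

type clash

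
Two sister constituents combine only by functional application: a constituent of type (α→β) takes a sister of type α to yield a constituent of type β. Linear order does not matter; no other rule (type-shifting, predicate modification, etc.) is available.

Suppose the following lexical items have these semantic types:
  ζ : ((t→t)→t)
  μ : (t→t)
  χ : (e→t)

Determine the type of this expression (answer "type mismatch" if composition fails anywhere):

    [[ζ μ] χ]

type mismatch

[ζ μ] — ζ of type ((t→t)→t) combines with μ of type (t→t): type t.
At [[ζ μ] χ]: neither t nor (e→t) can take the other as argument; the node is ill-typed.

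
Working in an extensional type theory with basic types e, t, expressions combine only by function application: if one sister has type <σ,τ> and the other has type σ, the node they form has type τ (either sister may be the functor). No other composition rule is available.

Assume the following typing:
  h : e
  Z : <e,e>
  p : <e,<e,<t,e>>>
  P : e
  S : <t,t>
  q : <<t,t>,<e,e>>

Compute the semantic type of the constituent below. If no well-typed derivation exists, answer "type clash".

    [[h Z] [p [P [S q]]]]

At [h Z], Z : <e,e> takes h : e, giving e.
At [S q], q : <<t,t>,<e,e>> takes S : <t,t>, giving <e,e>.
At [P [S q]], [S q] : <e,e> takes P : e, giving e.
At [p [P [S q]]], p : <e,<e,<t,e>>> takes [P [S q]] : e, giving <e,<t,e>>.
At [[h Z] [p [P [S q]]]], [p [P [S q]]] : <e,<t,e>> takes [h Z] : e, giving <t,e>.

<t,e>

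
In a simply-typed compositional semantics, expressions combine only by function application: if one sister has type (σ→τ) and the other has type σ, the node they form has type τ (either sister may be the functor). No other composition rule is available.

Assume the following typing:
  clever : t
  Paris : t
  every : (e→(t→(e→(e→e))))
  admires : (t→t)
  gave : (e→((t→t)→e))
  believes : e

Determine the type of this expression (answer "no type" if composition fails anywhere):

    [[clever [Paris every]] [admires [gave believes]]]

[Paris every]: t and (e→(t→(e→(e→e)))) cannot combine by function application — type clash.

no type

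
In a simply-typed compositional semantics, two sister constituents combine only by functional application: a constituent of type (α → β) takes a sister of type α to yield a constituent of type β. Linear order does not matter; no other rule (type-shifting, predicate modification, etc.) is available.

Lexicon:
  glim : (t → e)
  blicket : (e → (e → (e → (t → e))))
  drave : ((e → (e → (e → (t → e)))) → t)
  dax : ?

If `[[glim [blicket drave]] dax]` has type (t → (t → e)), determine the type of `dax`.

At [[glim [blicket drave]] dax] (required: (t → (t → e))): [glim [blicket drave]] is e, which is not a function with range (t → (t → e)); hence dax is the functor — type (e → (t → (t → e))).

(e → (t → (t → e)))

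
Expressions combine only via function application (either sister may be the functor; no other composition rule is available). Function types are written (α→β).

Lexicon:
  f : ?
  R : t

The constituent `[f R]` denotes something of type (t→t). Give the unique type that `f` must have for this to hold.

(t→(t→t))

[f R] must have type (t→t). The sister R has type t; that is not a function onto (t→t), so f must be the functor, of type (t→(t→t)).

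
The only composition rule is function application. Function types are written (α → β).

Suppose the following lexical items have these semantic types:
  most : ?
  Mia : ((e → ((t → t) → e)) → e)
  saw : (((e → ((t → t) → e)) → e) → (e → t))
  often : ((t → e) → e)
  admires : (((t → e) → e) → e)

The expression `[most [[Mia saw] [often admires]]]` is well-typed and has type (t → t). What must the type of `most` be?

For [most [[Mia saw] [often admires]]] to have type (t → t) with [[Mia saw] [often admires]] of type t, most must be the function: most : (t → (t → t)).

(t → (t → t))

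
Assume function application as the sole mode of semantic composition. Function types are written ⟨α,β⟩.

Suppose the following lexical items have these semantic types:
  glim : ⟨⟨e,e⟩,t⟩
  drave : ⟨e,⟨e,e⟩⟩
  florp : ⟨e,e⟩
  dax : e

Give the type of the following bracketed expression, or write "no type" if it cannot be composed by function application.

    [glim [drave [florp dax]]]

t

[florp dax]: florp is ⟨e,e⟩, dax is e; result e.
[drave [florp dax]]: drave is ⟨e,⟨e,e⟩⟩, [florp dax] is e; result ⟨e,e⟩.
[glim [drave [florp dax]]]: glim is ⟨⟨e,e⟩,t⟩, [drave [florp dax]] is ⟨e,e⟩; result t.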